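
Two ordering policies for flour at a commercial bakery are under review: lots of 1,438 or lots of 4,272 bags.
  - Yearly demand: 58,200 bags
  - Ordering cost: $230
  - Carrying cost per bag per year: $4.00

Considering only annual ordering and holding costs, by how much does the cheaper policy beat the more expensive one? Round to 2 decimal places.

TC(Q) = (D/Q)S + (Q/2)H
TC(1,438) = (58,200/1,438)×230 + (1,438/2)×4 = $12,184.76
TC(4,272) = (58,200/4,272)×230 + (4,272/2)×4 = $11,677.43
Lots of 4,272 are cheaper by $507.34.

$507.34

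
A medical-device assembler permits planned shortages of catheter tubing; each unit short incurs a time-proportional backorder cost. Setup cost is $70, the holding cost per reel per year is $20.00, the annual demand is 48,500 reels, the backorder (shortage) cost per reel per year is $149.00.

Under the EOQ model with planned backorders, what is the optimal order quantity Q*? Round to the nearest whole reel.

Basic EOQ = √(2·48,500·70/20) = 582.666
Backorder adjustment √((H+b)/b) = √((20+149)/149) = 1.0650
Q* = 582.666 × 1.0650 ≈ 620.54

621 reels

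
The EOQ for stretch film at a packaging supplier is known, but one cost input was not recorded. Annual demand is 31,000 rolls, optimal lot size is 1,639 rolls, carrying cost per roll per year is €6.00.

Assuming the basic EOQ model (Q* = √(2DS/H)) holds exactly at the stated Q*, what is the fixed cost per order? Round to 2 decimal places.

€259.97

EOQ relation: Q² = 2DS/H, so rearrange for the unknown.
S = Q²H / (2D) = 1,639² × 6 / (2 × 31,000) = 259.9665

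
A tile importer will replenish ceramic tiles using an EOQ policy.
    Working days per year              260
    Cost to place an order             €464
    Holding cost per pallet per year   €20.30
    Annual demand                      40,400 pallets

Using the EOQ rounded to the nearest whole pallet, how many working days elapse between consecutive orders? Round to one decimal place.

8.7 days

Optimal lot size Q* = (2 × 40,400 × €464 / €20.3)^½ ≈ 1,358.99 → Q = 1,359 pallets
Cycle time = (working days × Q)/D = (260 × 1,359) / 40,400 = 8.746 days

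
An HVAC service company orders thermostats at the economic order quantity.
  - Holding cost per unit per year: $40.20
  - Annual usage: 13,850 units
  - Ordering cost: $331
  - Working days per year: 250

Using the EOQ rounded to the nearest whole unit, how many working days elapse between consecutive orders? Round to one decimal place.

8.6 days

Optimal lot size Q* = (2 × 13,850 × $331 / $40.2)^½ ≈ 477.57 → Q = 478 units
Days between orders = 250 / (D/Q) = 250 / 28.975 ≈ 8.628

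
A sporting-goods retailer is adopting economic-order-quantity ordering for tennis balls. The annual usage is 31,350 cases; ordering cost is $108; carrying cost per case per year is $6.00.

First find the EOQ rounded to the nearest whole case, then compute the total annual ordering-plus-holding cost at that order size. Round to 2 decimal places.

Optimal lot size Q* = (2 × 31,350 × $108 / $6)^½ ≈ 1,062.36 → Q = 1,062 cases
Orders/yr = 31,350/1,062 = 29.520; ordering cost = 29.520 × $108 = $3,188.14
Average inventory = 1,062/2 = 531; holding cost = 531 × $6 = $3,186.00
Total = $3,188.14 + $3,186.00 = $6,374.14

$6,374.14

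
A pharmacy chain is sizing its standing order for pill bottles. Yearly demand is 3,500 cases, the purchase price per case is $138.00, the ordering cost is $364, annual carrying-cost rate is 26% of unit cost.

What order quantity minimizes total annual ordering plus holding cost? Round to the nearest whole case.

266 cases

Holding cost per case per year: H = 26% × $138 = $35.8800
Q* = √(2·D·S / H) = √(2·3,500·364 / 35.88) = √71,014.5 ≈ 266.49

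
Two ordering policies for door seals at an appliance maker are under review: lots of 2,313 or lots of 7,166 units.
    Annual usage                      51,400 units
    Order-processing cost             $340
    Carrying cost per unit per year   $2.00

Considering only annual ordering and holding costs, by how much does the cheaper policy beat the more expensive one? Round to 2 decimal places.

For each Q, cost = (D/Q)·S + (Q/2)·H.
TC(2,313) = (51,400/2,313)×340 + (2,313/2)×2 = $9,868.56
TC(7,166) = (51,400/7,166)×340 + (7,166/2)×2 = $9,604.74
Cheaper: Q = 7,166.  Difference = $263.82

$263.82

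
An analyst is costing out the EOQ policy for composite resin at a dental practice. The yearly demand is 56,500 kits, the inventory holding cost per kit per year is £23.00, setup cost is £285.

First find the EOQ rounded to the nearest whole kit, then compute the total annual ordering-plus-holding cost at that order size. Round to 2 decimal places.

£27,216.08

Q* = √(2·D·S / H) = √(2·56,500·285 / 23) = √1,400,217.4 ≈ 1,183.31 → Q = 1,183 kits
Orders/yr = 56,500/1,183 = 47.760; ordering cost = 47.760 × £285 = £13,611.58
Average inventory = 1,183/2 = 591.5; holding cost = 591.5 × £23 = £13,604.50
Total = £13,611.58 + £13,604.50 = £27,216.08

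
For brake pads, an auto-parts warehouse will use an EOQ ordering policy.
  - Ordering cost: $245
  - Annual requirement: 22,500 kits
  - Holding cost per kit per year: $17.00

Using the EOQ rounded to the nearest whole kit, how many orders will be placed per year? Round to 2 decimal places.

27.95 orders per year

Optimal lot size Q* = (2 × 22,500 × $245 / $17)^½ ≈ 805.31 → Q = 805
N = D/Q = 22,500/805 ≈ 27.950 orders/yr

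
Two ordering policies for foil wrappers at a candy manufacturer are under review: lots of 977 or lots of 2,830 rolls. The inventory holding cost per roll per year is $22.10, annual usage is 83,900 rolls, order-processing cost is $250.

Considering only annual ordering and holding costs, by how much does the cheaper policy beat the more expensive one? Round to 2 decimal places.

$6,418.53

For each Q, cost = (D/Q)·S + (Q/2)·H.
TC(977) = (83,900/977)×250 + (977/2)×22.1 = $32,264.63
TC(2,830) = (83,900/2,830)×250 + (2,830/2)×22.1 = $38,683.16
|ΔTC| = |$32,264.63 − $38,683.16| = $6,418.53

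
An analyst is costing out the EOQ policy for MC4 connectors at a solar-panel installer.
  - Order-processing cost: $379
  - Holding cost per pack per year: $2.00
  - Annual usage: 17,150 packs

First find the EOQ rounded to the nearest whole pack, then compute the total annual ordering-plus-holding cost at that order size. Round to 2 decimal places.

Optimal lot size Q* = (2 × 17,150 × $379 / $2)^½ ≈ 2,549.48 → Q = 2,549 packs
Annual ordering cost = (D/Q)·S = (17,150/2,549) × 379 = $2,549.96
Annual holding cost  = (Q/2)·H = (2,549/2) × 2 = $2,549.00
Total = $2,549.96 + $2,549.00 = $5,098.96

$5,098.96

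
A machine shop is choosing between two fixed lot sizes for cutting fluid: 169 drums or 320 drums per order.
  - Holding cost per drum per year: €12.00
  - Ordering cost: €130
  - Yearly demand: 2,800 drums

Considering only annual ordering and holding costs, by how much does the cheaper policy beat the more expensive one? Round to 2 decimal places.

For each Q, cost = (D/Q)·S + (Q/2)·H.
TC(169) = (2,800/169)×130 + (169/2)×12 = €3,167.85
TC(320) = (2,800/320)×130 + (320/2)×12 = €3,057.50
|ΔTC| = |€3,167.85 − €3,057.50| = €110.35

€110.35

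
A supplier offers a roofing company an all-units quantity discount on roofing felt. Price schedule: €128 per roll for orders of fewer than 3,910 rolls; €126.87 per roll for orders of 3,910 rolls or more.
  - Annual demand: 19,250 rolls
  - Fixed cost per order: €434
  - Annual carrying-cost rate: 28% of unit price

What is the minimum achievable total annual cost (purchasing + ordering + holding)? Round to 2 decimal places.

€2,488,471.42

H₁ = 28%×€128 = €35.8400;  H₂ = 28%×€126.87 = €35.5236
EOQ₁ = √(2×19,250×434/35.8400) = 682.80  (< 3,910, feasible at tier 1)
EOQ₂ = √(2×19,250×434/35.5236) = 685.83  (< 3,910 → use Q = 3,910 at tier-2 price)
TC(tier 1 (EOQ₁), Q≈682.8) = €2,488,471.42
TC(tier 2, Q≈3,910.0) = €2,513,832.84
Minimum at tier 1 (EOQ₁): €2,488,471.42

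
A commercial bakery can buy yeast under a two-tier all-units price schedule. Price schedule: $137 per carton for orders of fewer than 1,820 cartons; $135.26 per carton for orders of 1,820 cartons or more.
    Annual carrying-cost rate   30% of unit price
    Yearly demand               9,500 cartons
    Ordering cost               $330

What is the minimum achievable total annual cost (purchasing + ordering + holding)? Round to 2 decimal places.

H₁ = 30%×$137 = $41.1000;  H₂ = 30%×$135.26 = $40.5780
EOQ₁ = √(2×9,500×330/41.1000) = 390.58  (< 1,820, feasible at tier 1)
EOQ₂ = √(2×9,500×330/40.5780) = 393.09  (< 1,820 → use Q = 1,820 at tier-2 price)
TC(tier 1 (EOQ₁), Q≈390.6) = $1,317,552.94
TC(tier 2, Q≈1,820.0) = $1,323,618.51
Minimum at tier 1 (EOQ₁): $1,317,552.94

$1,317,552.94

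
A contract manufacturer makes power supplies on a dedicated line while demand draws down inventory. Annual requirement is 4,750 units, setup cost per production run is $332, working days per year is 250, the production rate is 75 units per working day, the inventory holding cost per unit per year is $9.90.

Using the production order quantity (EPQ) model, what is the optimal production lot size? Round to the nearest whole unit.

d = 4,750/250 = 19.0000 units/day;  effective holding cost H(1 − d/p) = 9.9·(1 − 19.0000/75) = 7.39200
Q* = √(2DS / H_eff) = √(2·4,750·332 / 7.39200) ≈ 653.21

653 units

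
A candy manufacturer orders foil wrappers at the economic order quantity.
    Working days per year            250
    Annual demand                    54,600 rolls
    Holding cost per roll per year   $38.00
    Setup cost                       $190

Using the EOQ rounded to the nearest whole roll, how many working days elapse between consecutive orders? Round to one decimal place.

Q* = √(2·D·S / H) = √(2·54,600·190 / 38) = √546,000.0 ≈ 738.92 → Q = 739 rolls
Cycle time = (working days × Q)/D = (250 × 739) / 54,600 = 3.384 days

3.4 days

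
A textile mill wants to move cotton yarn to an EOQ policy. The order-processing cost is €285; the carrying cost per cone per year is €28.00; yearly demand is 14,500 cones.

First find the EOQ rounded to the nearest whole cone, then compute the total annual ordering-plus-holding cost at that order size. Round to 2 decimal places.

€15,212.50

Optimal lot size Q* = (2 × 14,500 × €285 / €28)^½ ≈ 543.30 → Q = 543 cones
Ordering: D/Q × S = 14,500/543 × €285 = €7,610.50
Holding:  Q/2 × H = 543/2 × €28 = €7,602.00
Total = €7,610.50 + €7,602.00 = €15,212.50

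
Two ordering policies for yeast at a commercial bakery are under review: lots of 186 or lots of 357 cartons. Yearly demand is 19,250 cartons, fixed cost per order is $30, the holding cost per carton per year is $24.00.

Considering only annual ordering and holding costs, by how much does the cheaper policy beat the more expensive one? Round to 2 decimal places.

$564.81

TC(Q) = (D/Q)S + (Q/2)H
TC(186) = (19,250/186)×30 + (186/2)×24 = $5,336.84
TC(357) = (19,250/357)×30 + (357/2)×24 = $5,901.65
|ΔTC| = |$5,336.84 − $5,901.65| = $564.81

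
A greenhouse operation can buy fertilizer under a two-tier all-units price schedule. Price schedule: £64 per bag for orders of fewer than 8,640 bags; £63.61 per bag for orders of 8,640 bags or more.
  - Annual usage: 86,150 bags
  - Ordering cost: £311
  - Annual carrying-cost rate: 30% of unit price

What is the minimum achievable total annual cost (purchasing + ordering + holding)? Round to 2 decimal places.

£5,545,675.50

H₁ = 30%×£64 = £19.2000;  H₂ = 30%×£63.61 = £19.0830
EOQ₁ = √(2×86,150×311/19.2000) = 1,670.60  (< 8,640, feasible at tier 1)
EOQ₂ = √(2×86,150×311/19.0830) = 1,675.71  (< 8,640 → use Q = 8,640 at tier-2 price)
TC(tier 1 (EOQ₁), Q≈1,670.6) = £5,545,675.50
TC(tier 2, Q≈8,640.0) = £5,565,541.06
Minimum at tier 1 (EOQ₁): £5,545,675.50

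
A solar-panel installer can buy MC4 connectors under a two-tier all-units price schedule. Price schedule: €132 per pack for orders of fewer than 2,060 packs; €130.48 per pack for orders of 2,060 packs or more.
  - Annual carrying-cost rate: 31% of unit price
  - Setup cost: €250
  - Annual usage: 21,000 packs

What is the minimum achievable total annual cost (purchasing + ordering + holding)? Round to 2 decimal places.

H₁ = 31%×€132 = €40.9200;  H₂ = 31%×€130.48 = €40.4488
EOQ₁ = √(2×21,000×250/40.9200) = 506.56  (< 2,060, feasible at tier 1)
EOQ₂ = √(2×21,000×250/40.4488) = 509.50  (< 2,060 → use Q = 2,060 at tier-2 price)
TC(tier 1 (EOQ₁), Q≈506.6) = €2,792,728.24
TC(tier 2, Q≈2,060.0) = €2,784,290.81
Minimum at tier 2: €2,784,290.81

€2,784,290.81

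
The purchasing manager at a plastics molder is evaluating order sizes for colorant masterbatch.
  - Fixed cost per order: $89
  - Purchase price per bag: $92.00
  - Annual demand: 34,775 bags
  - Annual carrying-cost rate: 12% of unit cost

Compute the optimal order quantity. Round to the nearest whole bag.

Carrying cost H = $92 × 12% = $11.0400/bag/yr
Q* = √(2·D·S / H) = √(2·34,775·89 / 11.04) = √560,683.9 ≈ 748.79

749 bags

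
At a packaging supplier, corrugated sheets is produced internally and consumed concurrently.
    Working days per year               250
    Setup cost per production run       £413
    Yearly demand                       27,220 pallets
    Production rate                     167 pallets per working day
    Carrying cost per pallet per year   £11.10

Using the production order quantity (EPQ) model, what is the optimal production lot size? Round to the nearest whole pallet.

Daily demand d = 27,220/250 = 108.880; p = 167; 1 − d/p = 0.34802
EPQ = √(2DS / (H(1 − d/p)))
    = √(2 × 27,220 × 413 / (11.1 × 0.34802)) ≈ 2,412.50

2,413 pallets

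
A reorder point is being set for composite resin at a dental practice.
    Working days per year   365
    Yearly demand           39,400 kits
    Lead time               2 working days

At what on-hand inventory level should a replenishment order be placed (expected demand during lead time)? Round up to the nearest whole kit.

216 kits

Daily demand d = 39,400 / 365 = 107.945 kits/day
Demand during lead time = 107.945 × 2 = 215.89
Reorder point = 215.89 → round up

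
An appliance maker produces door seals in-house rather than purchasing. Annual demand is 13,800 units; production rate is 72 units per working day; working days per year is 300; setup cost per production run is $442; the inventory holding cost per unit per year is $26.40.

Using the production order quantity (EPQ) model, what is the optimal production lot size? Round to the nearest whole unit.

1,131 units

d = 13,800/300 = 46.0000 units/day;  effective holding cost H(1 − d/p) = 26.4·(1 − 46.0000/72) = 9.53333
Q* = √(2DS / H_eff) = √(2·13,800·442 / 9.53333) ≈ 1,131.21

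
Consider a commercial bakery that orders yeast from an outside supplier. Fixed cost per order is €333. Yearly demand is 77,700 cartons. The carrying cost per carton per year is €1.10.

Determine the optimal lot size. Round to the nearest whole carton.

2DS/H = 2·77,700·333/1.1 = 47,043,818.18
EOQ = √47,043,818.18 ≈ 6,858.85

6,859 cartons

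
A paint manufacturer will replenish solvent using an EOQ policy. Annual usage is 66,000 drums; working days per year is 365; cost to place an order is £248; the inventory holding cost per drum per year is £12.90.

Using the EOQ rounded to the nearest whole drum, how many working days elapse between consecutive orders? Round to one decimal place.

8.8 days

EOQ = √(2DS/H) = √(2 × 66,000 × 248 / 12.9)
    = √(2,537,674.42) ≈ 1,593.01 → Q = 1,593 drums
Days between orders = 365 / (D/Q) = 365 / 41.431 ≈ 8.810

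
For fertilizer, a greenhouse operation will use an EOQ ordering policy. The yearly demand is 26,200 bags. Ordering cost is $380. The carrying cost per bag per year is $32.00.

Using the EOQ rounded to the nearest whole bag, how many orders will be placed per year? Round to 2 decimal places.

Optimal lot size Q* = (2 × 26,200 × $380 / $32)^½ ≈ 788.83 → Q = 789
N = D/Q = 26,200/789 ≈ 33.207 orders/yr

33.21 orders per year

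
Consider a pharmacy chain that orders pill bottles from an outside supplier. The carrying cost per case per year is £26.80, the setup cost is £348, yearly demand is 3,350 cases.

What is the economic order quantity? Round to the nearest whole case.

EOQ = √(2DS/H) = √(2 × 3,350 × 348 / 26.8)
    = √(87,000.00) ≈ 294.96

295 cases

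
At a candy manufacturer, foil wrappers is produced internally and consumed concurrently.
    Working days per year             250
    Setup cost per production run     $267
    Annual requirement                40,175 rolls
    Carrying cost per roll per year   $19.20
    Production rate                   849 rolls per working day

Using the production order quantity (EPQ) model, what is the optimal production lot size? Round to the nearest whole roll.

1,174 rolls

d = 40,175/250 = 160.7000 rolls/day;  effective holding cost H(1 − d/p) = 19.2·(1 − 160.7000/849) = 15.56580
Q* = √(2DS / H_eff) = √(2·40,175·267 / 15.56580) ≈ 1,173.99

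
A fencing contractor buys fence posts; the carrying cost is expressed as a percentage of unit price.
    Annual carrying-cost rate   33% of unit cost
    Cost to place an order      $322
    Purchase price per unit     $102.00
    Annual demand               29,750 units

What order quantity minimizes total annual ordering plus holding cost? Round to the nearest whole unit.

754 units

Carrying cost H = $102 × 33% = $33.6600/unit/yr
Q* = √(2·D·S / H) = √(2·29,750·322 / 33.66) = √569,191.9 ≈ 754.45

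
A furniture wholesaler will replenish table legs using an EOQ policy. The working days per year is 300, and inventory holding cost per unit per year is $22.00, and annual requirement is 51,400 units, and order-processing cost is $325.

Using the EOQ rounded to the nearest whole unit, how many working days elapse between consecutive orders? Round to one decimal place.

7.2 days

EOQ = √(2DS/H) = √(2 × 51,400 × 325 / 22)
    = √(1,518,636.36) ≈ 1,232.33 → Q = 1,232 units
Cycle time = (working days × Q)/D = (300 × 1,232) / 51,400 = 7.191 days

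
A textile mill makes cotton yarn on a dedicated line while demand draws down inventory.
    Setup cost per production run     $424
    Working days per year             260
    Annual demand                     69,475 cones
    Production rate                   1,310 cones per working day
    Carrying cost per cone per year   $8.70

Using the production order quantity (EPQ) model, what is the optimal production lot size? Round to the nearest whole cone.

2,917 cones

Daily demand d = 69,475/260 = 267.212; p = 1310; 1 − d/p = 0.79602
EPQ = √(2DS / (H(1 − d/p)))
    = √(2 × 69,475 × 424 / (8.7 × 0.79602)) ≈ 2,916.69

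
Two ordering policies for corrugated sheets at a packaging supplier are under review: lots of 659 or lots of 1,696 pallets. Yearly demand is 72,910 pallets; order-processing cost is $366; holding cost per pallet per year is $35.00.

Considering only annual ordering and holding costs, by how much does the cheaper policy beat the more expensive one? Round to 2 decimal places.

Annual cost at Q: ordering D·S/Q plus holding Q·H/2.
TC(659) = (72,910/659)×366 + (659/2)×35 = $52,025.76
TC(1,696) = (72,910/1,696)×366 + (1,696/2)×35 = $45,414.12
|ΔTC| = |$52,025.76 − $45,414.12| = $6,611.65

$6,611.65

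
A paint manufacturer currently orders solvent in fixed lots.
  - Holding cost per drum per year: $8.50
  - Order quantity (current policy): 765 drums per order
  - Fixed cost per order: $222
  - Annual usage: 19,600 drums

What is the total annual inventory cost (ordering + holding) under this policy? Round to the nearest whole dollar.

$8,939

Ordering: D/Q × S = 19,600/765 × $222 = $5,687.84
Holding:  Q/2 × H = 765/2 × $8.5 = $3,251.25
Total = $5,687.84 + $3,251.25 = $8,939.09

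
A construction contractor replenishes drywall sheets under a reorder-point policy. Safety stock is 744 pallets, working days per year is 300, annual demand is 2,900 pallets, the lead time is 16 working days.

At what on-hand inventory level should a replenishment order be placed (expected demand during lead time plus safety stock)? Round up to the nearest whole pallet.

Daily demand d = 2,900 / 300 = 9.667 pallets/day
Demand during lead time = 9.667 × 16 = 154.67
Reorder point = 154.67 + 744 = 898.67 → round up

899 pallets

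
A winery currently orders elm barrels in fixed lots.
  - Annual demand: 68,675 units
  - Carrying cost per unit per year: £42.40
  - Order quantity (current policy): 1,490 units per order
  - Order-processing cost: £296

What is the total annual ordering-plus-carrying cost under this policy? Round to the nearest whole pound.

Orders/yr = 68,675/1,490 = 46.091; ordering cost = 46.091 × £296 = £13,642.82
Average inventory = 1,490/2 = 745; holding cost = 745 × £42.4 = £31,588.00
Total = £13,642.82 + £31,588.00 = £45,230.82

£45,231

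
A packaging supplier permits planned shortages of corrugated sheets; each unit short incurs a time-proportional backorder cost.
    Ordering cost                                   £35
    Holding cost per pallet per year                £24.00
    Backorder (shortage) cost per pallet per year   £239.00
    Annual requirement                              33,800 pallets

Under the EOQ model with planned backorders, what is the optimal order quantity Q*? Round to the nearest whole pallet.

329 pallets

Basic EOQ = √(2·33,800·35/24) = 313.980
Backorder adjustment √((H+b)/b) = √((24+239)/239) = 1.0490
Q* = 313.980 × 1.0490 ≈ 329.37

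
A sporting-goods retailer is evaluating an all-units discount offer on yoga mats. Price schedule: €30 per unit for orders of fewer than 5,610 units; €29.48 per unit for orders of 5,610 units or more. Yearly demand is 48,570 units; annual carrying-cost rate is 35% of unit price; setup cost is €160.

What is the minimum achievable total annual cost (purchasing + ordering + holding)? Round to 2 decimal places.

H₁ = 35%×€30 = €10.5000;  H₂ = 35%×€29.48 = €10.3180
EOQ₁ = √(2×48,570×160/10.5000) = 1,216.65  (< 5,610, feasible at tier 1)
EOQ₂ = √(2×48,570×160/10.3180) = 1,227.33  (< 5,610 → use Q = 5,610 at tier-2 price)
TC(tier 1 (EOQ₁), Q≈1,216.6) = €1,469,874.79
TC(tier 2, Q≈5,610.0) = €1,462,170.83
Minimum at tier 2: €1,462,170.83

€1,462,170.83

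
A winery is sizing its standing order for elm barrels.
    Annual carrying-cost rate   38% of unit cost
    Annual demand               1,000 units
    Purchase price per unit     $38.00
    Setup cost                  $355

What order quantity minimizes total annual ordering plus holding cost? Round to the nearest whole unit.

Holding cost per unit per year: H = 38% × $38 = $14.4400
Q* = √(2·D·S / H) = √(2·1,000·355 / 14.44) = √49,169.0 ≈ 221.74

222 units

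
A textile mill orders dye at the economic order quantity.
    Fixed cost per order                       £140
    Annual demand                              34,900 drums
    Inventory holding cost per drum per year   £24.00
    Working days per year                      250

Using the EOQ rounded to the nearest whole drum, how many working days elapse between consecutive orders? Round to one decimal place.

4.6 days

Optimal lot size Q* = (2 × 34,900 × £140 / £24)^½ ≈ 638.10 → Q = 638 drums
Days between orders = 250 / (D/Q) = 250 / 54.702 ≈ 4.570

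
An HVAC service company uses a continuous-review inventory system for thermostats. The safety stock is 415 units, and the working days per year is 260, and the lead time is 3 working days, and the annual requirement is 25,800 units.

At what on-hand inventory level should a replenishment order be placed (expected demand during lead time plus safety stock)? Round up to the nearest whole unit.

Daily demand d = 25,800 / 260 = 99.231 units/day
Demand during lead time = 99.231 × 3 = 297.69
Reorder point = 297.69 + 415 = 712.69 → round up

713 units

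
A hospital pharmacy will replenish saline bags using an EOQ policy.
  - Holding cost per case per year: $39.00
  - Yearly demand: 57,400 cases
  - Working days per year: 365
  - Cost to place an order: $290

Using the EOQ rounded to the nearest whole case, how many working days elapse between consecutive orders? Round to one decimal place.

Q* = √(2·D·S / H) = √(2·57,400·290 / 39) = √853,641.0 ≈ 923.93 → Q = 924 cases
Cycle time = (working days × Q)/D = (365 × 924) / 57,400 = 5.876 days

5.9 days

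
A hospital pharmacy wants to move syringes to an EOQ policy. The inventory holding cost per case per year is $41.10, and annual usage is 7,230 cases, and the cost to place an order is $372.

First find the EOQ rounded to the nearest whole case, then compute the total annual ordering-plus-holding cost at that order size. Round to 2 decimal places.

EOQ = √(2DS/H) = √(2 × 7,230 × 372 / 41.1)
    = √(130,878.83) ≈ 361.77 → Q = 362 cases
Annual ordering cost = (D/Q)·S = (7,230/362) × 372 = $7,429.72
Annual holding cost  = (Q/2)·H = (362/2) × 41.1 = $7,439.10
Total = $7,429.72 + $7,439.10 = $14,868.82

$14,868.82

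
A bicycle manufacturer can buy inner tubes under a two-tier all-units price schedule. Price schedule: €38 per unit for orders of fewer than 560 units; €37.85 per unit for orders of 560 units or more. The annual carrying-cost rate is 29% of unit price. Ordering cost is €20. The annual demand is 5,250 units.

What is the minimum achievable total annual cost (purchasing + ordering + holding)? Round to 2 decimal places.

H₁ = 29%×€38 = €11.0200;  H₂ = 29%×€37.85 = €10.9765
EOQ₁ = √(2×5,250×20/11.0200) = 138.04  (< 560, feasible at tier 1)
EOQ₂ = √(2×5,250×20/10.9765) = 138.32  (< 560 → use Q = 560 at tier-2 price)
TC(tier 1 (EOQ₁), Q≈138.0) = €201,021.25
TC(tier 2, Q≈560.0) = €201,973.42
Minimum at tier 1 (EOQ₁): €201,021.25

€201,021.25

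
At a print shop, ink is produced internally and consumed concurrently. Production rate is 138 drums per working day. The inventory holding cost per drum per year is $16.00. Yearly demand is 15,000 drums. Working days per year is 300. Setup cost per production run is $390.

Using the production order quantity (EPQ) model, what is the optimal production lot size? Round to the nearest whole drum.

d = 15,000/300 = 50.0000 drums/day;  effective holding cost H(1 − d/p) = 16·(1 − 50.0000/138) = 10.20290
Q* = √(2DS / H_eff) = √(2·15,000·390 / 10.20290) ≈ 1,070.86

1,071 drums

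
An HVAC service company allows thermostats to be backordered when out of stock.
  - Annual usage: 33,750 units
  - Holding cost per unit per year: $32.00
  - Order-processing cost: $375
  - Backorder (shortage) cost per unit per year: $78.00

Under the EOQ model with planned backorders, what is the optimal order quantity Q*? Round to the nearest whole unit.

Basic EOQ = √(2·33,750·375/32) = 889.391
Backorder adjustment √((H+b)/b) = √((32+78)/78) = 1.1875
Q* = 889.391 × 1.1875 ≈ 1,056.19

1,056 units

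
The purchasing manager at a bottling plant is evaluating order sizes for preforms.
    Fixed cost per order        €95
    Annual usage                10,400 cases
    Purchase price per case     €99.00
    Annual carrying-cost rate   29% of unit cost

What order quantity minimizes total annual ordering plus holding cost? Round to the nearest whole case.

Holding cost per case per year: H = 29% × €99 = €28.7100
2DS/H = 2·10,400·95/28.71 = 68,826.19
EOQ = √68,826.19 ≈ 262.35

262 cases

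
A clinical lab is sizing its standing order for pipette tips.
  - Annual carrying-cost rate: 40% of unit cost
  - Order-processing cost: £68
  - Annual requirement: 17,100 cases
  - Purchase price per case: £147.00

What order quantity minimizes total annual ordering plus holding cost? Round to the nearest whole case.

Carrying cost H = £147 × 40% = £58.8000/case/yr
EOQ = √(2DS/H) = √(2 × 17,100 × 68 / 58.8)
    = √(39,551.02) ≈ 198.87

199 cases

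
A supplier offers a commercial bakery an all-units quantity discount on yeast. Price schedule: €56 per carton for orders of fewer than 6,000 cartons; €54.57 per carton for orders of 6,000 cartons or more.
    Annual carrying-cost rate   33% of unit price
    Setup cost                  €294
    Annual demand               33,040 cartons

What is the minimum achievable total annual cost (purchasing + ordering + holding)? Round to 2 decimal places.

H₁ = 33%×€56 = €18.4800;  H₂ = 33%×€54.57 = €18.0081
EOQ₁ = √(2×33,040×294/18.4800) = 1,025.32  (< 6,000, feasible at tier 1)
EOQ₂ = √(2×33,040×294/18.0081) = 1,038.66  (< 6,000 → use Q = 6,000 at tier-2 price)
TC(tier 1 (EOQ₁), Q≈1,025.3) = €1,869,187.84
TC(tier 2, Q≈6,000.0) = €1,858,636.06
Minimum at tier 2: €1,858,636.06

€1,858,636.06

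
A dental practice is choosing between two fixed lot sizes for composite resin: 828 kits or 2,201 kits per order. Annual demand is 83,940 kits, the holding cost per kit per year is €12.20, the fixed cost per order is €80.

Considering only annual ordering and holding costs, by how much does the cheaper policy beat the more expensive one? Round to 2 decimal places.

€3,316.13

For each Q, cost = (D/Q)·S + (Q/2)·H.
TC(828) = (83,940/828)×80 + (828/2)×12.2 = €13,160.94
TC(2,201) = (83,940/2,201)×80 + (2,201/2)×12.2 = €16,477.08
Cheaper: Q = 828.  Difference = €3,316.13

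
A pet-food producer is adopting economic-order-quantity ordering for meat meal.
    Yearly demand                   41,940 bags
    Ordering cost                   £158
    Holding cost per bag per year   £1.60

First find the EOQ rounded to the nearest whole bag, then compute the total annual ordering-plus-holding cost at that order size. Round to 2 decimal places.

2DS/H = 2·41,940·158/1.6 = 8,283,150.00
EOQ = √8,283,150.00 ≈ 2,878.05 → Q = 2,878 bags
Ordering: D/Q × S = 41,940/2,878 × £158 = £2,302.47
Holding:  Q/2 × H = 2,878/2 × £1.6 = £2,302.40
Total = £2,302.47 + £2,302.40 = £4,604.87

£4,604.87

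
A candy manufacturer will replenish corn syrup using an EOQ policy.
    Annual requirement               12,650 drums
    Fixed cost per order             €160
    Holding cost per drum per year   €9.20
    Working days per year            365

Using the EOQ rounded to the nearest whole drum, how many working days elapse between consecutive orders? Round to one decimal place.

19.1 days

EOQ = √(2DS/H) = √(2 × 12,650 × 160 / 9.2)
    = √(440,000.00) ≈ 663.32 → Q = 663 drums
Days between orders = 365 / (D/Q) = 365 / 19.080 ≈ 19.130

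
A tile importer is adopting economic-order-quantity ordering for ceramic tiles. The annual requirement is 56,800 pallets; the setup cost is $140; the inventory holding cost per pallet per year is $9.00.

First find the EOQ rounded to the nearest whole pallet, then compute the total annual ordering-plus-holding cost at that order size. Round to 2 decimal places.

$11,963.95

Optimal lot size Q* = (2 × 56,800 × $140 / $9)^½ ≈ 1,329.33 → Q = 1,329 pallets
Ordering: D/Q × S = 56,800/1,329 × $140 = $5,983.45
Holding:  Q/2 × H = 1,329/2 × $9 = $5,980.50
Total = $5,983.45 + $5,980.50 = $11,963.95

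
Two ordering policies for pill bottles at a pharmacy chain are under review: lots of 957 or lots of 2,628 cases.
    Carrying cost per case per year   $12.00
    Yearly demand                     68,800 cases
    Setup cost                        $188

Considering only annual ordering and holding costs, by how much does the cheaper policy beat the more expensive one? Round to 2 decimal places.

For each Q, cost = (D/Q)·S + (Q/2)·H.
TC(957) = (68,800/957)×188 + (957/2)×12 = $19,257.57
TC(2,628) = (68,800/2,628)×188 + (2,628/2)×12 = $20,689.77
Lots of 957 are cheaper by $1,432.20.

$1,432.20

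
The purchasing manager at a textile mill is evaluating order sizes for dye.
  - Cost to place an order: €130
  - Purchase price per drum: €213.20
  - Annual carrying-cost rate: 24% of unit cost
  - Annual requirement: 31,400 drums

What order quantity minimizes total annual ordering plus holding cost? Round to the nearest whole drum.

Carrying cost H = €213.2 × 24% = €51.1680/drum/yr
Optimal lot size Q* = (2 × 31,400 × €130 / €51.168)^½ ≈ 399.44

399 drums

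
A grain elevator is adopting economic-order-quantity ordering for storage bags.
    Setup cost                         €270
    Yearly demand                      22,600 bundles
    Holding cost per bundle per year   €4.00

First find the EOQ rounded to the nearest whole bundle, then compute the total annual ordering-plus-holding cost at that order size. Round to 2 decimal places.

Q* = √(2·D·S / H) = √(2·22,600·270 / 4) = √3,051,000.0 ≈ 1,746.71 → Q = 1,747 bundles
Orders/yr = 22,600/1,747 = 12.936; ordering cost = 12.936 × €270 = €3,492.84
Average inventory = 1,747/2 = 873.5; holding cost = 873.5 × €4 = €3,494.00
Total = €3,492.84 + €3,494.00 = €6,986.84

€6,986.84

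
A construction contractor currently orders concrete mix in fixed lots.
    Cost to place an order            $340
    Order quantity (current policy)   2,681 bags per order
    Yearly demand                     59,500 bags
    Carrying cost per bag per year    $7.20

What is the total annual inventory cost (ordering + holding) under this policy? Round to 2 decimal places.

$17,197.29

Orders/yr = 59,500/2,681 = 22.193; ordering cost = 22.193 × $340 = $7,545.69
Average inventory = 2,681/2 = 1340.5; holding cost = 1340.5 × $7.2 = $9,651.60
Total = $7,545.69 + $9,651.60 = $17,197.29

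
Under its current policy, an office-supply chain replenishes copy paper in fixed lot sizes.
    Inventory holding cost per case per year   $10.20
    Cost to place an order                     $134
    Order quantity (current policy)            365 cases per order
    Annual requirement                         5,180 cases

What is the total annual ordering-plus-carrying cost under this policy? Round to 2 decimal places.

Ordering: D/Q × S = 5,180/365 × $134 = $1,901.70
Holding:  Q/2 × H = 365/2 × $10.2 = $1,861.50
Total = $1,901.70 + $1,861.50 = $3,763.20

$3,763.20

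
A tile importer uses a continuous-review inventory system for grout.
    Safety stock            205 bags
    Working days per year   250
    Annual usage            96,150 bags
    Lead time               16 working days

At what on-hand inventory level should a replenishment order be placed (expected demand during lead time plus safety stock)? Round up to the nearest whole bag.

Daily demand d = 96,150 / 250 = 384.600 bags/day
Demand during lead time = 384.600 × 16 = 6,153.60
Reorder point = 6,153.60 + 205 = 6,358.60 → round up

6,359 bags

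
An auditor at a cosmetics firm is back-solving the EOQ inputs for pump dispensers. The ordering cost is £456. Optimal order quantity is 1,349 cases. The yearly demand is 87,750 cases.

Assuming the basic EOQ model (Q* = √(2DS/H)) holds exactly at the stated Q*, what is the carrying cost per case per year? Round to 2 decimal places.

EOQ relation: Q² = 2DS/H, so rearrange for the unknown.
H = 2DS / Q² = 2 × 87,750 × 456 / 1,349² = 43.9762

£43.98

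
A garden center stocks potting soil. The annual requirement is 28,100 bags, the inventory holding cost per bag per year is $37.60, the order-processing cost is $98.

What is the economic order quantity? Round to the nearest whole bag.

383 bags

2DS/H = 2·28,100·98/37.6 = 146,478.72
EOQ = √146,478.72 ≈ 382.73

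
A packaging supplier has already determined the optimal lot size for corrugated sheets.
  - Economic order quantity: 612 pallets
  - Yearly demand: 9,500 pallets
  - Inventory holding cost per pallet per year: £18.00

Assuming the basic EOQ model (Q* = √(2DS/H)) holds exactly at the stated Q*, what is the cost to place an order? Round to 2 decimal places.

£354.83

Since Q* = (2DS/H)^½, squaring gives Q*²·H = 2DS.
S = Q²H / (2D) = 612² × 18 / (2 × 9,500) = 354.8312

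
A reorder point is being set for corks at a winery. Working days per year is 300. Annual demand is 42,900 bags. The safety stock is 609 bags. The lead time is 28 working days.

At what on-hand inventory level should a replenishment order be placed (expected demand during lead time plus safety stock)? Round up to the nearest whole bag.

Daily demand d = 42,900 / 300 = 143.000 bags/day
Demand during lead time = 143.000 × 28 = 4,004.00
Reorder point = 4,004.00 + 609 = 4,613.00 → round up

4,613 bags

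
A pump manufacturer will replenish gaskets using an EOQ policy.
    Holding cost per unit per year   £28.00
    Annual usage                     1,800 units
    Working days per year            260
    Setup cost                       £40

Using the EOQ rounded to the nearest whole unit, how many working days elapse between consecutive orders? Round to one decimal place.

Optimal lot size Q* = (2 × 1,800 × £40 / £28)^½ ≈ 71.71 → Q = 72 units
Days between orders = 260 / (D/Q) = 260 / 25.000 ≈ 10.400

10.4 days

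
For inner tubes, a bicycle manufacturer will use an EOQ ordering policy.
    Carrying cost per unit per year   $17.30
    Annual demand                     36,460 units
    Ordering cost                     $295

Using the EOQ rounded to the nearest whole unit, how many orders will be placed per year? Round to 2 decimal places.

2DS/H = 2·36,460·295/17.3 = 1,243,433.53
EOQ = √1,243,433.53 ≈ 1,115.09 → Q = 1,115
N = D/Q = 36,460/1,115 ≈ 32.700 orders/yr

32.70 orders per year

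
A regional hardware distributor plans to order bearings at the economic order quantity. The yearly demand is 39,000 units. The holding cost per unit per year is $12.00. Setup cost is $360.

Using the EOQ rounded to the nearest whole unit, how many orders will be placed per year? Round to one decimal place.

EOQ = √(2DS/H) = √(2 × 39,000 × 360 / 12)
    = √(2,340,000.00) ≈ 1,529.71 → Q = 1,530
N = D/Q = 39,000/1,530 ≈ 25.490 orders/yr

25.5 orders per year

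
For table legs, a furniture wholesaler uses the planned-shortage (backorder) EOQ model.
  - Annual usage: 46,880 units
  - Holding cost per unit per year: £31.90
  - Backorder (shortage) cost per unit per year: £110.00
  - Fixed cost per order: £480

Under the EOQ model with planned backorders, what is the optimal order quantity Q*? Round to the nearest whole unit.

Q* = √(2DS/H) · √((H + b)/b)
   = √(2 × 46,880 × 480 / 31.9) · √((31.9 + 110) / 110)
   = 1,187.775 × 1.1358 ≈ 1,349.05

1,349 units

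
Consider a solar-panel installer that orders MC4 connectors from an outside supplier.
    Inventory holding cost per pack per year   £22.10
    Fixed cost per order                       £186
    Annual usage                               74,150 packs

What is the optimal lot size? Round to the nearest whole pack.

1,117 packs

Optimal lot size Q* = (2 × 74,150 × £186 / £22.1)^½ ≈ 1,117.20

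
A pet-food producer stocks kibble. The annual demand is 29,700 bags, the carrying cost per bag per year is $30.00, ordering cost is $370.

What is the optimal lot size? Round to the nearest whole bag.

856 bags

Optimal lot size Q* = (2 × 29,700 × $370 / $30)^½ ≈ 855.92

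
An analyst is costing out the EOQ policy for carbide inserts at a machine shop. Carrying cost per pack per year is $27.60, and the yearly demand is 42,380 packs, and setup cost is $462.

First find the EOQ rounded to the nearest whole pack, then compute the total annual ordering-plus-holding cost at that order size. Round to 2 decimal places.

$32,875.40

Optimal lot size Q* = (2 × 42,380 × $462 / $27.6)^½ ≈ 1,191.14 → Q = 1,191 packs
Orders/yr = 42,380/1,191 = 35.584; ordering cost = 35.584 × $462 = $16,439.60
Average inventory = 1,191/2 = 595.5; holding cost = 595.5 × $27.6 = $16,435.80
Total = $16,439.60 + $16,435.80 = $32,875.40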